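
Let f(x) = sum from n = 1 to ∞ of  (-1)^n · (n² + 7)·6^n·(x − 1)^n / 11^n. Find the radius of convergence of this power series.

Ratio test: |a_{n+1}/a_n| = [((n+1)² + 7)/(n² + 7)] · 6/11 → 6/11 as n → ∞.
The series converges when 6/11 · |x − 1| < 1, giving R = 11/6.

R = 11/6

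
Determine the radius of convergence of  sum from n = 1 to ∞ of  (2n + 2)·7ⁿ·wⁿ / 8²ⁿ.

R = 64/7

The ratio of consecutive coefficients is [(2(n+1) + 2)/(2n + 2)] · 7/64 → 7/64.
Hence the series converges for |w| < 1/(7/64) = 64/7, so the radius of convergence is 64/7.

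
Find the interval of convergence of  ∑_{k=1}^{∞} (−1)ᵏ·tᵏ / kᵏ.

Root test: |a_k|^(1/k) = 1/k → 0.
The limit is 0 for every t, so R = ∞.

(−∞, ∞)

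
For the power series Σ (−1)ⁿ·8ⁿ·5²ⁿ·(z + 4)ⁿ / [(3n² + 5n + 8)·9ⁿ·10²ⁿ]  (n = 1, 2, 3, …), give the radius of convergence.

R = 9/2

The ratio of consecutive coefficients is [(3n² + 5n + 8)/(3(n+1)² + 5(n+1) + 8)] · 8·25/(9·100) → 2/9.
Convergence for |z + 4| · 2/9 < 1, i.e. |z + 4| < 9/2. So R = 9/2.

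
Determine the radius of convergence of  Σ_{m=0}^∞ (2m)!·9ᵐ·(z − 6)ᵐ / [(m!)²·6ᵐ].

Ratio test: |a_{m+1}/a_m| = (2m+1)·(2m+2)/(m+1)² · 9/6 → 6 as m → ∞.
The series converges when 6 · |z − 6| < 1, giving R = 1/6.

R = 1/6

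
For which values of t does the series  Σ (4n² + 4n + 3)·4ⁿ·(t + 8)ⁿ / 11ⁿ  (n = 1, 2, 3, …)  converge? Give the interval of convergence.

(-43/4, -21/4)

Ratio test: |a_{n+1}/a_n| = [(4(n+1)² + 4(n+1) + 3)/(4n² + 4n + 3)] · 4/11 → 4/11 as n → ∞.
Thus R = 1/(4/11) = 11/4.
Endpoint t = -21/4: the terms do not tend to 0, so the series diverges.
Endpoint t = -43/4: the n-th term does not approach 0; divergence by the term test.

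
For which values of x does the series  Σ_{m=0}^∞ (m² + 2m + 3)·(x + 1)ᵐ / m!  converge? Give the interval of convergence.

Ratio test: |a_{m+1}/a_m| = ((m+1)² + 2(m+1) + 3)/(m² + 2m + 3) · 1/(m+1) → 0 as m → ∞.
Since the limit is 0 < 1 for every x, the series converges on all of ℝ and R = ∞.

(−∞, ∞)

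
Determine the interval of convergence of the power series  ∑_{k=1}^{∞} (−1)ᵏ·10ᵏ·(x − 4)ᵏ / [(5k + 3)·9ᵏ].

(31/10, 49/10]

By the ratio test, |a_{k+1}/a_k| = [(5k + 3)/(5(k+1) + 3)] · 10/9 → 10/9.
Thus R = 1/(10/9) = 9/10.
Check x = 49/10: convergence follows from the alternating series test (terms decrease monotonically to 0).
When x = 31/10, comparison with the harmonic series Σ 1/k shows the series diverges.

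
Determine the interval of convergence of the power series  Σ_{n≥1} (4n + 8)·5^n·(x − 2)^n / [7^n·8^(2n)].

(-438/5, 458/5)

Ratio test: |a_{n+1}/a_n| = [(4(n+1) + 8)/(4n + 8)] · 5/(7·64) → 5/448 as n → ∞.
Hence the series converges for |x − 2| < 1/(5/448) = 448/5, so the radius of convergence is 448/5.
Endpoint x = 458/5: the n-th term does not approach 0; divergence by the term test.
Endpoint x = -438/5: the terms have absolute value of order n, which does not tend to 0, so the series diverges by the divergence test.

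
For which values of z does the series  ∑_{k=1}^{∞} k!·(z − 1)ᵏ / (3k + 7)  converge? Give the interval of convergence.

{1}

The ratio of consecutive coefficients is (k+1) · (3k + 7)/(3(k+1) + 7) → ∞.
The terms grow without bound for any (z − 1) ≠ 0, so R = 0 (convergence only at z = 1).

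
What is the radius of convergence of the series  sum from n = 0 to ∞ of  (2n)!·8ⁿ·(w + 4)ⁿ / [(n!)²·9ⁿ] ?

R = 9/32

By the ratio test, |a_{n+1}/a_n| = (2n+1)·(2n+2)/(n+1)² · 8/9 → 32/9.
Thus R = 1/(32/9) = 9/32.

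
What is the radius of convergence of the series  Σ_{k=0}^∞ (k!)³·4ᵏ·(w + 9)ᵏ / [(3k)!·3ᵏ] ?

R = 81/4

The ratio of consecutive coefficients is (k+1)³/[(3k+1)·(3k+2)·(3k+3)] · 4/3 → 4/81.
Convergence for |w + 9| · 4/81 < 1, i.e. |w + 9| < 81/4. So R = 81/4.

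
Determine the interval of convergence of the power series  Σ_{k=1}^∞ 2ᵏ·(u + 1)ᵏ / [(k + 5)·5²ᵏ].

[-27/2, 23/2)

Apply the ratio test: |a_{k+1}| / |a_k| = [(k + 5)/((k+1) + 5)] · 2/25, which tends to 2/25 as k → ∞.
Convergence for |u + 1| · 2/25 < 1, i.e. |u + 1| < 25/2. So R = 25/2.
At u = 23/2: the terms are asymptotic to a nonzero constant times 1/k, so the series diverges by limit comparison with Σ 1/k.
When u = -27/2, an alternating series whose terms decrease to 0 in absolute value, so it converges by the Leibniz criterion.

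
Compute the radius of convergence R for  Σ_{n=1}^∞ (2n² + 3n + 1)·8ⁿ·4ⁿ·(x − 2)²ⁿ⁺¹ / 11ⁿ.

Ratio test: |a_{n+1}/a_n| = [(2(n+1)² + 3(n+1) + 1)/(2n² + 3n + 1)] · 8·4/11 → 32/11 as n → ∞.
Writing y = (x − 2)², the series in y has radius 11/32, so |x − 2| < √(11/32) and R = √22/8.

R = √22/8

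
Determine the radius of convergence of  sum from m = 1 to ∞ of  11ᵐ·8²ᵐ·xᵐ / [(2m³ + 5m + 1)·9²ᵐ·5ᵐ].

By the ratio test, |a_{m+1}/a_m| = [(2m³ + 5m + 1)/(2(m+1)³ + 5(m+1) + 1)] · 11·64/(81·5) → 704/405.
Thus R = 1/(704/405) = 405/704.

R = 405/704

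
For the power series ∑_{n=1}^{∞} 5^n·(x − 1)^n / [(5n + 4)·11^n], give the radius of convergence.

R = 11/5

Ratio test: |a_{n+1}/a_n| = [(5n + 4)/(5(n+1) + 4)] · 5/11 → 5/11 as n → ∞.
Convergence for |x − 1| · 5/11 < 1, i.e. |x − 1| < 11/5. So R = 11/5.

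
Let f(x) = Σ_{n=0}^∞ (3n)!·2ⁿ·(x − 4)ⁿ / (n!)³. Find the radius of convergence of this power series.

Ratio test: |a_{n+1}/a_n| = (3n+1)·(3n+2)·(3n+3)/(n+1)³ · 2 → 54 as n → ∞.
Hence the series converges for |x − 4| < 1/(54) = 1/54, so the radius of convergence is 1/54.

R = 1/54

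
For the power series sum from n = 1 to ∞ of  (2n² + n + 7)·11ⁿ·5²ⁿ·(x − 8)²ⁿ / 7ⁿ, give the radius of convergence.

R = √77/55

Ratio test: |a_{n+1}/a_n| = [(2(n+1)² + (n+1) + 7)/(2n² + n + 7)] · 11·25/7 → 275/7 as n → ∞.
Since the exponent of (x − 8) increases by 2 each term, convergence requires |x − 8|² < 7/275, hence R = √77/55.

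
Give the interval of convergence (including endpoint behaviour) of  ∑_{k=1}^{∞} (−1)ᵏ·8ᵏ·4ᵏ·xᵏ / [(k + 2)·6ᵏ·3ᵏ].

Ratio test: |a_{k+1}/a_k| = [(k + 2)/((k+1) + 2)] · 8·4/(6·3) → 16/9 as k → ∞.
The series converges when 16/9 · |x| < 1, giving R = 9/16.
At x = 9/16: convergence follows from the alternating series test (terms decrease monotonically to 0).
Check x = -9/16: comparison with the harmonic series Σ 1/k shows the series diverges.

(-9/16, 9/16]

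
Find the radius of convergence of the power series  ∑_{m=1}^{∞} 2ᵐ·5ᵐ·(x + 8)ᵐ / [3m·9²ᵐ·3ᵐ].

The ratio of consecutive coefficients is [3m/3(m+1)] · 2·5/(81·3) → 10/243.
Hence the series converges for |x + 8| < 1/(10/243) = 243/10, so the radius of convergence is 243/10.

R = 243/10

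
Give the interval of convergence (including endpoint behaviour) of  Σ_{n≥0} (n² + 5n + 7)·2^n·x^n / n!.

By the ratio test, |a_{n+1}/a_n| = ((n+1)² + 5(n+1) + 7)/(n² + 5n + 7) · 2 · 1/(n+1) → 0.
Since the limit is 0 < 1 for every x, the series converges on all of ℝ and R = ∞.

(−∞, ∞)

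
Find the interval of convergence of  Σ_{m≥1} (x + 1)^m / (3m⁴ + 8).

[-2, 0]

Apply the ratio test: |a_{m+1}| / |a_m| = (3m⁴ + 8)/(3(m+1)⁴ + 8), which tends to 1 as m → ∞.
Hence R = 1.
Check x = 0: the terms are on the order of 1/m⁴, so the series converges absolutely by comparison with the p-series (p = 4 > 1).
Check x = -2: absolute convergence follows by limit comparison with Σ 1/m⁴.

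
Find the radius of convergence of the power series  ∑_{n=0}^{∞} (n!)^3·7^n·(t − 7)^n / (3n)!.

R = 27/7

Apply the ratio test: |a_{n+1}| / |a_n| = (n+1)³/[(3n+1)·(3n+2)·(3n+3)] · 7, which tends to 7/27 as n → ∞.
Hence the series converges for |t − 7| < 1/(7/27) = 27/7, so the radius of convergence is 27/7.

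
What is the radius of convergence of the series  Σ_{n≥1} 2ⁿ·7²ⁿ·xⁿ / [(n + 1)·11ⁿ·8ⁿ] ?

R = 44/49

Ratio test: |a_{n+1}/a_n| = [(n + 1)/((n+1) + 1)] · 2·49/(11·8) → 49/44 as n → ∞.
Hence the series converges for |x| < 1/(49/44) = 44/49, so the radius of convergence is 44/49.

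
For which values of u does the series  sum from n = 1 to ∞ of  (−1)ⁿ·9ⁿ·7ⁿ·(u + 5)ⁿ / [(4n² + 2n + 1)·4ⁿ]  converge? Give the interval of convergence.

Apply the ratio test: |a_{n+1}| / |a_n| = [(4n² + 2n + 1)/(4(n+1)² + 2(n+1) + 1)] · 9·7/4, which tends to 63/4 as n → ∞.
Convergence for |u + 5| · 63/4 < 1, i.e. |u + 5| < 4/63. So R = 4/63.
When u = -311/63, absolute convergence follows by limit comparison with Σ 1/n².
When u = -319/63, the series is dominated by a constant times Σ 1/n², which converges (p = 2 > 1).

[-319/63, -311/63]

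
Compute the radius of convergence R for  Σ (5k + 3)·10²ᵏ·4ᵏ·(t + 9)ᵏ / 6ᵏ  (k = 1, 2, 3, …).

R = 3/200

Ratio test: |a_{k+1}/a_k| = [(5(k+1) + 3)/(5k + 3)] · 100·4/6 → 200/3 as k → ∞.
Convergence for |t + 9| · 200/3 < 1, i.e. |t + 9| < 3/200. So R = 3/200.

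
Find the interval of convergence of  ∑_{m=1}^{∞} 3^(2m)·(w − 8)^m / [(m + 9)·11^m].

Apply the ratio test: |a_{m+1}| / |a_m| = [(m + 9)/((m+1) + 9)] · 9/11, which tends to 9/11 as m → ∞.
The series converges when 9/11 · |w − 8| < 1, giving R = 11/9.
Endpoint w = 83/9: the terms behave like c/m; limit comparison with the harmonic series gives divergence.
Check w = 61/9: an alternating series whose terms decrease to 0 in absolute value, so it converges by the Leibniz criterion.

[61/9, 83/9)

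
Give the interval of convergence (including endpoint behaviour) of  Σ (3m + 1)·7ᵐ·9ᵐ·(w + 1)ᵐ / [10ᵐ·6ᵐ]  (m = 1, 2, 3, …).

(-41/21, -1/21)

By the ratio test, |a_{m+1}/a_m| = [(3(m+1) + 1)/(3m + 1)] · 7·9/(10·6) → 21/20.
The series converges when 21/20 · |w + 1| < 1, giving R = 20/21.
At w = -1/21: the terms have absolute value of order m, which does not tend to 0, so the series diverges by the divergence test.
At w = -41/21: the m-th term does not approach 0; divergence by the term test.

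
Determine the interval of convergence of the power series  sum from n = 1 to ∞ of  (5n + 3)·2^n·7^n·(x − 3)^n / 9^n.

The ratio of consecutive coefficients is [(5(n+1) + 3)/(5n + 3)] · 2·7/9 → 14/9.
Convergence for |x − 3| · 14/9 < 1, i.e. |x − 3| < 9/14. So R = 9/14.
When x = 51/14, the terms do not tend to 0, so the series diverges.
Check x = 33/14: the terms do not tend to 0, so the series diverges.

(33/14, 51/14)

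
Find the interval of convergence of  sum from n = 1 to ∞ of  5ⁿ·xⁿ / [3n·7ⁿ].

[-7/5, 7/5)

Apply the ratio test: |a_{n+1}| / |a_n| = [3n/3(n+1)] · 5/7, which tends to 5/7 as n → ∞.
Thus R = 1/(5/7) = 7/5.
Endpoint x = 7/5: the terms behave like c/n; limit comparison with the harmonic series gives divergence.
At x = -7/5: an alternating series whose terms decrease to 0 in absolute value, so it converges by the Leibniz criterion.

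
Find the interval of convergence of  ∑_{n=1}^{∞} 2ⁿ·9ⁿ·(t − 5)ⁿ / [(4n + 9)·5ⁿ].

[85/18, 95/18)

Ratio test: |a_{n+1}/a_n| = [(4n + 9)/(4(n+1) + 9)] · 2·9/5 → 18/5 as n → ∞.
Hence the series converges for |t − 5| < 1/(18/5) = 5/18, so the radius of convergence is 5/18.
Endpoint t = 95/18: the terms are asymptotic to a nonzero constant times 1/n, so the series diverges by limit comparison with Σ 1/n.
When t = 85/18, an alternating series whose terms decrease to 0 in absolute value, so it converges by the Leibniz criterion.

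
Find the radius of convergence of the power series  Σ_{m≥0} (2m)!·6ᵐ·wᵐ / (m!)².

Apply the ratio test: |a_{m+1}| / |a_m| = (2m+1)·(2m+2)/(m+1)² · 6, which tends to 24 as m → ∞.
The series converges when 24 · |w| < 1, giving R = 1/24.

R = 1/24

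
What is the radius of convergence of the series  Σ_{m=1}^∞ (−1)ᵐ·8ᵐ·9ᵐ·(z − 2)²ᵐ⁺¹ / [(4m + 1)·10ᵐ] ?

R = √5/6

The ratio of consecutive coefficients is [(4m + 1)/(4(m+1) + 1)] · 8·9/10 → 36/5.
Writing y = (z − 2)², the series in y has radius 5/36, so |z − 2| < √(5/36) and R = √5/6.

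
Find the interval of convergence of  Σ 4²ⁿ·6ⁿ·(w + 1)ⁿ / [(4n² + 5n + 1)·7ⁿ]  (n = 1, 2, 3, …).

Ratio test: |a_{n+1}/a_n| = [(4n² + 5n + 1)/(4(n+1)² + 5(n+1) + 1)] · 16·6/7 → 96/7 as n → ∞.
Thus R = 1/(96/7) = 7/96.
When w = -89/96, the terms are on the order of 1/n², so the series converges absolutely by comparison with the p-series (p = 2 > 1).
When w = -103/96, absolute convergence follows by limit comparison with Σ 1/n².

[-103/96, -89/96]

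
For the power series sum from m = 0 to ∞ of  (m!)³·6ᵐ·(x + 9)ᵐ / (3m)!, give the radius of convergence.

R = 9/2

By the ratio test, |a_{m+1}/a_m| = (m+1)³/[(3m+1)·(3m+2)·(3m+3)] · 6 → 2/9.
The series converges when 2/9 · |x + 9| < 1, giving R = 9/2.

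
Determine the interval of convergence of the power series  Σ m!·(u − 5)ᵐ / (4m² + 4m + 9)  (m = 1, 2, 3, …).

{5}

Apply the ratio test: |a_{m+1}| / |a_m| = (m+1) · (4m² + 4m + 9)/(4(m+1)² + 4(m+1) + 9), which tends to ∞ as m → ∞.
The ratio grows without bound, so the series diverges whenever (u − 5) ≠ 0; it converges only at u = 5. R = 0.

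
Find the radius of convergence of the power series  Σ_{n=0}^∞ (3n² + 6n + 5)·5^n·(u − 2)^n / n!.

The ratio of consecutive coefficients is (3(n+1)² + 6(n+1) + 5)/(3n² + 6n + 5) · 5 · 1/(n+1) → 0.
The ratio tends to 0 regardless of u, hence R = ∞.

R = ∞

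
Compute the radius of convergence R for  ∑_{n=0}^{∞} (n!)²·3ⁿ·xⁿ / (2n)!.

R = 4/3

By the ratio test, |a_{n+1}/a_n| = (n+1)²/[(2n+1)·(2n+2)] · 3 → 3/4.
The series converges when 3/4 · |x| < 1, giving R = 4/3.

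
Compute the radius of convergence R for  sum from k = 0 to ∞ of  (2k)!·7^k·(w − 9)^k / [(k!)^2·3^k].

R = 3/28

The ratio of consecutive coefficients is (2k+1)·(2k+2)/(k+1)² · 7/3 → 28/3.
The series converges when 28/3 · |w − 9| < 1, giving R = 3/28.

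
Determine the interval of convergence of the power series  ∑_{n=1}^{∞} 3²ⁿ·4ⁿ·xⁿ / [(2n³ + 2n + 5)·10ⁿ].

[-5/18, 5/18]

Apply the ratio test: |a_{n+1}| / |a_n| = [(2n³ + 2n + 5)/(2(n+1)³ + 2(n+1) + 5)] · 9·4/10, which tends to 18/5 as n → ∞.
The series converges when 18/5 · |x| < 1, giving R = 5/18.
When x = 5/18, the series is dominated by a constant times Σ 1/n³, which converges (p = 3 > 1).
At x = -5/18: absolute convergence follows by limit comparison with Σ 1/n³.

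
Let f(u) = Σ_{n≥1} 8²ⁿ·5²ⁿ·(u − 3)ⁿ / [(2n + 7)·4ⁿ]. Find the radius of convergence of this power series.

Apply the ratio test: |a_{n+1}| / |a_n| = [(2n + 7)/(2(n+1) + 7)] · 64·25/4, which tends to 400 as n → ∞.
Thus R = 1/(400) = 1/400.

R = 1/400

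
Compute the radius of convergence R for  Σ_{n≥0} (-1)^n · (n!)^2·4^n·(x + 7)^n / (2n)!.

Ratio test: |a_{n+1}/a_n| = (n+1)²/[(2n+1)·(2n+2)] · 4 → 1 as n → ∞.
Hence R = 1.

R = 1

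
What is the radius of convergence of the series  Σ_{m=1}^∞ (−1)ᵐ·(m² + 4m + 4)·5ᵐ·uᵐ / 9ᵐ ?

R = 9/5

Ratio test: |a_{m+1}/a_m| = [((m+1)² + 4(m+1) + 4)/(m² + 4m + 4)] · 5/9 → 5/9 as m → ∞.
The series converges when 5/9 · |u| < 1, giving R = 9/5.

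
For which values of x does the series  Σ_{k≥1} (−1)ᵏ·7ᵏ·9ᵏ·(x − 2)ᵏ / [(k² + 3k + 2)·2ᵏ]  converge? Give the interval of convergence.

[124/63, 128/63]

The ratio of consecutive coefficients is [(k² + 3k + 2)/((k+1)² + 3(k+1) + 2)] · 7·9/2 → 63/2.
The series converges when 63/2 · |x − 2| < 1, giving R = 2/63.
When x = 128/63, absolute convergence follows by limit comparison with Σ 1/k².
At x = 124/63: the terms are on the order of 1/k², so the series converges absolutely by comparison with the p-series (p = 2 > 1).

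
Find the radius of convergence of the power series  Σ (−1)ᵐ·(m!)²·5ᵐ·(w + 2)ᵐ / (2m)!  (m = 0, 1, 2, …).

The ratio of consecutive coefficients is (m+1)²/[(2m+1)·(2m+2)] · 5 → 5/4.
Convergence for |w + 2| · 5/4 < 1, i.e. |w + 2| < 4/5. So R = 4/5.

R = 4/5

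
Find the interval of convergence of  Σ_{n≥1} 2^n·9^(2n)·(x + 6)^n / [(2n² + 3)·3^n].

Apply the ratio test: |a_{n+1}| / |a_n| = [(2n² + 3)/(2(n+1)² + 3)] · 2·81/3, which tends to 54 as n → ∞.
The series converges when 54 · |x + 6| < 1, giving R = 1/54.
At x = -323/54: absolute convergence follows by limit comparison with Σ 1/n².
Endpoint x = -325/54: the series is dominated by a constant times Σ 1/n², which converges (p = 2 > 1).

[-325/54, -323/54]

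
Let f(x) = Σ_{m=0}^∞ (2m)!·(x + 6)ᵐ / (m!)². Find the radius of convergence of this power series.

R = 1/4

Ratio test: |a_{m+1}/a_m| = (2m+1)·(2m+2)/(m+1)² → 4 as m → ∞.
Hence the series converges for |x + 6| < 1/(4) = 1/4, so the radius of convergence is 1/4.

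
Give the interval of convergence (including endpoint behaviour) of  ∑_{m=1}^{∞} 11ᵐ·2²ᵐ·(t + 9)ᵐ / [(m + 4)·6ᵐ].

By the ratio test, |a_{m+1}/a_m| = [(m + 4)/((m+1) + 4)] · 11·4/6 → 22/3.
Thus R = 1/(22/3) = 3/22.
At t = -195/22: the terms are asymptotic to a nonzero constant times 1/m, so the series diverges by limit comparison with Σ 1/m.
Endpoint t = -201/22: an alternating series whose terms decrease to 0 in absolute value, so it converges by the Leibniz criterion.

[-201/22, -195/22)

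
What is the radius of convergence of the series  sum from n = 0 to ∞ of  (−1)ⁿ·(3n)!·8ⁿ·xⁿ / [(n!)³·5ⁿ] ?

R = 5/216

By the ratio test, |a_{n+1}/a_n| = (3n+1)·(3n+2)·(3n+3)/(n+1)³ · 8/5 → 216/5.
Hence the series converges for |x| < 1/(216/5) = 5/216, so the radius of convergence is 5/216.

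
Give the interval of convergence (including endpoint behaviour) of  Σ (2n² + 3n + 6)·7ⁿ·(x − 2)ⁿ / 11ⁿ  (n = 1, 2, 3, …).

(3/7, 25/7)

By the ratio test, |a_{n+1}/a_n| = [(2(n+1)² + 3(n+1) + 6)/(2n² + 3n + 6)] · 7/11 → 7/11.
Convergence for |x − 2| · 7/11 < 1, i.e. |x − 2| < 11/7. So R = 11/7.
Endpoint x = 25/7: the terms have absolute value of order n², which does not tend to 0, so the series diverges by the divergence test.
At x = 3/7: the terms have absolute value of order n², which does not tend to 0, so the series diverges by the divergence test.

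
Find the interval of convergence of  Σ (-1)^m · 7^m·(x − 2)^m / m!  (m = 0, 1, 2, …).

Apply the ratio test: |a_{m+1}| / |a_m| = 7 · 1/(m+1), which tends to 0 as m → ∞.
The ratio tends to 0 regardless of x, hence R = ∞.

(−∞, ∞)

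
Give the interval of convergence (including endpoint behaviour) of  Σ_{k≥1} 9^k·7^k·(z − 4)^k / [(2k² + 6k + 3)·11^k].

The ratio of consecutive coefficients is [(2k² + 6k + 3)/(2(k+1)² + 6(k+1) + 3)] · 9·7/11 → 63/11.
Convergence for |z − 4| · 63/11 < 1, i.e. |z − 4| < 11/63. So R = 11/63.
Endpoint z = 263/63: the terms are on the order of 1/k², so the series converges absolutely by comparison with the p-series (p = 2 > 1).
Check z = 241/63: the series is dominated by a constant times Σ 1/k², which converges (p = 2 > 1).

[241/63, 263/63]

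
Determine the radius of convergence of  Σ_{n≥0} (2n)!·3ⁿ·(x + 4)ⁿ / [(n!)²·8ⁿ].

R = 2/3

Apply the ratio test: |a_{n+1}| / |a_n| = (2n+1)·(2n+2)/(n+1)² · 3/8, which tends to 3/2 as n → ∞.
The series converges when 3/2 · |x + 4| < 1, giving R = 2/3.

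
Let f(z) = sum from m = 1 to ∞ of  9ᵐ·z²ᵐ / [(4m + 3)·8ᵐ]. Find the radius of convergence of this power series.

R = 2√2/3

By the ratio test, |a_{m+1}/a_m| = [(4m + 3)/(4(m+1) + 3)] · 9/8 → 9/8.
Successive powers of z differ by 2, so the series converges when |z|² · 9/8 < 1, i.e. |z| < √(8/9). So R = 2√2/3.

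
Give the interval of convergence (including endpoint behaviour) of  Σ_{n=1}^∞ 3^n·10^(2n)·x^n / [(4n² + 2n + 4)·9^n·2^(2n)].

[-3/25, 3/25]

Apply the ratio test: |a_{n+1}| / |a_n| = [(4n² + 2n + 4)/(4(n+1)² + 2(n+1) + 4)] · 3·100/(9·4), which tends to 25/3 as n → ∞.
The series converges when 25/3 · |x| < 1, giving R = 3/25.
At x = 3/25: the terms are on the order of 1/n², so the series converges absolutely by comparison with the p-series (p = 2 > 1).
Endpoint x = -3/25: the terms are on the order of 1/n², so the series converges absolutely by comparison with the p-series (p = 2 > 1).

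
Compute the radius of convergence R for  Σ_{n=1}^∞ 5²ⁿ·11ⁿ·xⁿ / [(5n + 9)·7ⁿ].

R = 7/275

Ratio test: |a_{n+1}/a_n| = [(5n + 9)/(5(n+1) + 9)] · 25·11/7 → 275/7 as n → ∞.
The series converges when 275/7 · |x| < 1, giving R = 7/275.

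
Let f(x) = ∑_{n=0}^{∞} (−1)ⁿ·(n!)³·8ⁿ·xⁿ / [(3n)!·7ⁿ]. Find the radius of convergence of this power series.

The ratio of consecutive coefficients is (n+1)³/[(3n+1)·(3n+2)·(3n+3)] · 8/7 → 8/189.
The series converges when 8/189 · |x| < 1, giving R = 189/8.

R = 189/8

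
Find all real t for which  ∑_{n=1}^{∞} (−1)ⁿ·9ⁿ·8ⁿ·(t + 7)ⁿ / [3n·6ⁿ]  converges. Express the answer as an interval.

(-85/12, -83/12]

Ratio test: |a_{n+1}/a_n| = [3n/3(n+1)] · 9·8/6 → 12 as n → ∞.
Thus R = 1/(12) = 1/12.
Endpoint t = -83/12: convergence follows from the alternating series test (terms decrease monotonically to 0).
Endpoint t = -85/12: the terms are asymptotic to a nonzero constant times 1/n, so the series diverges by limit comparison with Σ 1/n.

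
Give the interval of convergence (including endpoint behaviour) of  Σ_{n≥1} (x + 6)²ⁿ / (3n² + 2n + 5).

The ratio of consecutive coefficients is (3n² + 2n + 5)/(3(n+1)² + 2(n+1) + 5) → 1.
Successive powers of (x + 6) differ by 2, so the series converges when |x + 6|² · 1 < 1, i.e. |x + 6| < √(1) = 1. So R = 1.
When x = -5, the series is dominated by a constant times Σ 1/n², which converges (p = 2 > 1).
When x = -7, absolute convergence follows by limit comparison with Σ 1/n².

[-7, -5]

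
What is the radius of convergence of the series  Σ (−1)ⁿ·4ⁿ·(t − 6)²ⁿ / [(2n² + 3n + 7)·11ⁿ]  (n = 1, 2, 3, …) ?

R = √11/2

The ratio of consecutive coefficients is [(2n² + 3n + 7)/(2(n+1)² + 3(n+1) + 7)] · 4/11 → 4/11.
Since the exponent of (t − 6) increases by 2 each term, convergence requires |t − 6|² < 11/4, hence R = √11/2.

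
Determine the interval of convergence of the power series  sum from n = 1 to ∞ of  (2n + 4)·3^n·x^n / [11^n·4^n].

By the ratio test, |a_{n+1}/a_n| = [(2(n+1) + 4)/(2n + 4)] · 3/(11·4) → 3/44.
Hence the series converges for |x| < 1/(3/44) = 44/3, so the radius of convergence is 44/3.
When x = 44/3, the terms have absolute value of order n, which does not tend to 0, so the series diverges by the divergence test.
When x = -44/3, the terms do not tend to 0, so the series diverges.

(-44/3, 44/3)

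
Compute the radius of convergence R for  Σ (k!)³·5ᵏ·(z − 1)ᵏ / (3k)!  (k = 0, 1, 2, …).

Apply the ratio test: |a_{k+1}| / |a_k| = (k+1)³/[(3k+1)·(3k+2)·(3k+3)] · 5, which tends to 5/27 as k → ∞.
Convergence for |z − 1| · 5/27 < 1, i.e. |z − 1| < 27/5. So R = 27/5.

R = 27/5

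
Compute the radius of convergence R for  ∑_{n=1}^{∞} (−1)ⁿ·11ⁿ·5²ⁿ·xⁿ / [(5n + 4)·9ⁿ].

By the ratio test, |a_{n+1}/a_n| = [(5n + 4)/(5(n+1) + 4)] · 11·25/9 → 275/9.
Convergence for |x| · 275/9 < 1, i.e. |x| < 9/275. So R = 9/275.

R = 9/275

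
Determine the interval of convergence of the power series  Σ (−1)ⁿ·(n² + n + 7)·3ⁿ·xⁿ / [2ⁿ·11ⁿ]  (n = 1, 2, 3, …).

The ratio of consecutive coefficients is [((n+1)² + (n+1) + 7)/(n² + n + 7)] · 3/(2·11) → 3/22.
Convergence for |x| · 3/22 < 1, i.e. |x| < 22/3. So R = 22/3.
Check x = 22/3: the n-th term does not approach 0; divergence by the term test.
At x = -22/3: the terms do not tend to 0, so the series diverges.

(-22/3, 22/3)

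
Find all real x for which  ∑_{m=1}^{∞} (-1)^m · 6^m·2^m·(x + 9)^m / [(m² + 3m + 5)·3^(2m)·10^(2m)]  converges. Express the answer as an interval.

The ratio of consecutive coefficients is [(m² + 3m + 5)/((m+1)² + 3(m+1) + 5)] · 6·2/(9·100) → 1/75.
Thus R = 1/(1/75) = 75.
Check x = 66: the series is dominated by a constant times Σ 1/m², which converges (p = 2 > 1).
At x = -84: the series is dominated by a constant times Σ 1/m², which converges (p = 2 > 1).

[-84, 66]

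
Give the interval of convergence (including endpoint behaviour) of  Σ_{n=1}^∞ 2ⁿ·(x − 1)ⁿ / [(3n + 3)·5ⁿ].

[-3/2, 7/2)

Ratio test: |a_{n+1}/a_n| = [(3n + 3)/(3(n+1) + 3)] · 2/5 → 2/5 as n → ∞.
Hence the series converges for |x − 1| < 1/(2/5) = 5/2, so the radius of convergence is 5/2.
At x = 7/2: the terms behave like c/n; limit comparison with the harmonic series gives divergence.
Endpoint x = -3/2: the terms alternate in sign and decrease monotonically to 0 in absolute value (size ~ c/n), so the alternating series test gives convergence.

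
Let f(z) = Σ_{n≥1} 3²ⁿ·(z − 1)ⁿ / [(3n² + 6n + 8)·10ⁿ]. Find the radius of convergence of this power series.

Ratio test: |a_{n+1}/a_n| = [(3n² + 6n + 8)/(3(n+1)² + 6(n+1) + 8)] · 9/10 → 9/10 as n → ∞.
Convergence for |z − 1| · 9/10 < 1, i.e. |z − 1| < 10/9. So R = 10/9.

R = 10/9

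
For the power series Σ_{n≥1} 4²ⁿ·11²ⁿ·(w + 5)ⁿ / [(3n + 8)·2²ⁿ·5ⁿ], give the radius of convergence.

R = 5/484

The ratio of consecutive coefficients is [(3n + 8)/(3(n+1) + 8)] · 16·121/(4·5) → 484/5.
The series converges when 484/5 · |w + 5| < 1, giving R = 5/484.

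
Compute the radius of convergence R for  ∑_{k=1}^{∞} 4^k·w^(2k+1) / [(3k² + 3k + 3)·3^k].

R = √3/2

Apply the ratio test: |a_{k+1}| / |a_k| = [(3k² + 3k + 3)/(3(k+1)² + 3(k+1) + 3)] · 4/3, which tends to 4/3 as k → ∞.
Since the exponent of w increases by 2 each term, convergence requires |w|² < 3/4, hence R = √3/2.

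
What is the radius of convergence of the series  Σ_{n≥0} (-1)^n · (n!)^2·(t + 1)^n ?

Apply the ratio test: |a_{n+1}| / |a_n| = (n+1)², which tends to ∞ as n → ∞.
The terms grow without bound for any (t + 1) ≠ 0, so R = 0 (convergence only at t = -1).

R = 0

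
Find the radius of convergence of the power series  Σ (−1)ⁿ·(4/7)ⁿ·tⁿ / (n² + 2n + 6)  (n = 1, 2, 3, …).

Apply the ratio test: |a_{n+1}| / |a_n| = [(n² + 2n + 6)/((n+1)² + 2(n+1) + 6)] · 4/7, which tends to 4/7 as n → ∞.
The series converges when 4/7 · |t| < 1, giving R = 7/4.

R = 7/4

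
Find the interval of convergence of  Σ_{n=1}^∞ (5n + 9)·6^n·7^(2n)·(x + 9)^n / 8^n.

(-1327/147, -1319/147)

By the ratio test, |a_{n+1}/a_n| = [(5(n+1) + 9)/(5n + 9)] · 6·49/8 → 147/4.
Convergence for |x + 9| · 147/4 < 1, i.e. |x + 9| < 4/147. So R = 4/147.
When x = -1319/147, the n-th term does not approach 0; divergence by the term test.
When x = -1327/147, the terms do not tend to 0, so the series diverges.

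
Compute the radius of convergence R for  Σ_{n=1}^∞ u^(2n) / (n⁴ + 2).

Ratio test: |a_{n+1}/a_n| = (n⁴ + 2)/((n+1)⁴ + 2) → 1 as n → ∞.
Successive powers of u differ by 2, so the series converges when |u|² · 1 < 1, i.e. |u| < √(1) = 1. So R = 1.

R = 1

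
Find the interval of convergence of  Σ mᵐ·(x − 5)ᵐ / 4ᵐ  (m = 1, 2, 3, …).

{5}

Root test: |a_m|^(1/m) = m/4 → ∞.
Since the m-th root of |a_m| is unbounded, the series converges only at x = 5; R = 0.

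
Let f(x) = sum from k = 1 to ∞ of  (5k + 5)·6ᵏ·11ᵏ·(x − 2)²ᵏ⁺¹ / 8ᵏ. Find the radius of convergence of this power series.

By the ratio test, |a_{k+1}/a_k| = [(5(k+1) + 5)/(5k + 5)] · 6·11/8 → 33/4.
Since the exponent of (x − 2) increases by 2 each term, convergence requires |x − 2|² < 4/33, hence R = 2√33/33.

R = 2√33/33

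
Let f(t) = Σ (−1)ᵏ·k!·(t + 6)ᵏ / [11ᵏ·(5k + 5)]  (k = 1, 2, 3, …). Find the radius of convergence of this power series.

Apply the ratio test: |a_{k+1}| / |a_k| = (k+1) · 1/11 · (5k + 5)/(5(k+1) + 5), which tends to ∞ as k → ∞.
The ratio grows without bound, so the series diverges whenever (t + 6) ≠ 0; it converges only at t = -6. R = 0.

R = 0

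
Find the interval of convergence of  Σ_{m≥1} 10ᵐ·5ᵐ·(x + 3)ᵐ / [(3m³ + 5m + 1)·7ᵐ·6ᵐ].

Ratio test: |a_{m+1}/a_m| = [(3m³ + 5m + 1)/(3(m+1)³ + 5(m+1) + 1)] · 10·5/(7·6) → 25/21 as m → ∞.
Hence the series converges for |x + 3| < 1/(25/21) = 21/25, so the radius of convergence is 21/25.
Endpoint x = -54/25: the terms are on the order of 1/m³, so the series converges absolutely by comparison with the p-series (p = 3 > 1).
At x = -96/25: absolute convergence follows by limit comparison with Σ 1/m³.

[-96/25, -54/25]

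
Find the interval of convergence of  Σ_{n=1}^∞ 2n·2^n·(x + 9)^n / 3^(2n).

Ratio test: |a_{n+1}/a_n| = [2(n+1)/2n] · 2/9 → 2/9 as n → ∞.
Convergence for |x + 9| · 2/9 < 1, i.e. |x + 9| < 9/2. So R = 9/2.
When x = -9/2, the terms do not tend to 0, so the series diverges.
At x = -27/2: the terms do not tend to 0, so the series diverges.

(-27/2, -9/2)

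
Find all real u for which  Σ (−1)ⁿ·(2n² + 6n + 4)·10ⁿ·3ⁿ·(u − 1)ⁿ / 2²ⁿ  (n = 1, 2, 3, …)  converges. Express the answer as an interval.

(13/15, 17/15)

The ratio of consecutive coefficients is [(2(n+1)² + 6(n+1) + 4)/(2n² + 6n + 4)] · 10·3/4 → 15/2.
The series converges when 15/2 · |u − 1| < 1, giving R = 2/15.
Endpoint u = 17/15: the terms do not tend to 0, so the series diverges.
When u = 13/15, the terms do not tend to 0, so the series diverges.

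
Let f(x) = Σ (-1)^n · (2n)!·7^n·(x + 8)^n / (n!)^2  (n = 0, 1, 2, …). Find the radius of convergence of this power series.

Ratio test: |a_{n+1}/a_n| = (2n+1)·(2n+2)/(n+1)² · 7 → 28 as n → ∞.
Convergence for |x + 8| · 28 < 1, i.e. |x + 8| < 1/28. So R = 1/28.

R = 1/28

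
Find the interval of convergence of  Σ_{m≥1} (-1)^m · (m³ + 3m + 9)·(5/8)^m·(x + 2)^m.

(-18/5, -2/5)

By the ratio test, |a_{m+1}/a_m| = [((m+1)³ + 3(m+1) + 9)/(m³ + 3m + 9)] · 5/8 → 5/8.
Hence the series converges for |x + 2| < 1/(5/8) = 8/5, so the radius of convergence is 8/5.
At x = -2/5: the terms have absolute value of order m³, which does not tend to 0, so the series diverges by the divergence test.
Endpoint x = -18/5: the terms have absolute value of order m³, which does not tend to 0, so the series diverges by the divergence test.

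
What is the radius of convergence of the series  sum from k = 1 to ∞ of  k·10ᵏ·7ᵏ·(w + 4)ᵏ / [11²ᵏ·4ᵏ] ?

Ratio test: |a_{k+1}/a_k| = [(k+1)/k] · 10·7/(121·4) → 35/242 as k → ∞.
Hence the series converges for |w + 4| < 1/(35/242) = 242/35, so the radius of convergence is 242/35.

R = 242/35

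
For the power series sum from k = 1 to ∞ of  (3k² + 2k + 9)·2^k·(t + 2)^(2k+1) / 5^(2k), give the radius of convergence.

By the ratio test, |a_{k+1}/a_k| = [(3(k+1)² + 2(k+1) + 9)/(3k² + 2k + 9)] · 2/25 → 2/25.
Successive powers of (t + 2) differ by 2, so the series converges when |t + 2|² · 2/25 < 1, i.e. |t + 2| < √(25/2). So R = 5√2/2.

R = 5√2/2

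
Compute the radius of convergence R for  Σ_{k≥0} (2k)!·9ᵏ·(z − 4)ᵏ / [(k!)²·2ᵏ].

R = 1/18

Ratio test: |a_{k+1}/a_k| = (2k+1)·(2k+2)/(k+1)² · 9/2 → 18 as k → ∞.
Hence the series converges for |z − 4| < 1/(18) = 1/18, so the radius of convergence is 1/18.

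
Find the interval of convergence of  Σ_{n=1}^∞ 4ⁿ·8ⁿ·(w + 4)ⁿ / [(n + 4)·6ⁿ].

[-67/16, -61/16)

Ratio test: |a_{n+1}/a_n| = [(n + 4)/((n+1) + 4)] · 4·8/6 → 16/3 as n → ∞.
The series converges when 16/3 · |w + 4| < 1, giving R = 3/16.
When w = -61/16, the terms behave like c/n; limit comparison with the harmonic series gives divergence.
Endpoint w = -67/16: convergence follows from the alternating series test (terms decrease monotonically to 0).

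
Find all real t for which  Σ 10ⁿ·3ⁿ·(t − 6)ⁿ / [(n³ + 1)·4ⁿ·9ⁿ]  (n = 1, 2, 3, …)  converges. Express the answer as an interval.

Ratio test: |a_{n+1}/a_n| = [(n³ + 1)/((n+1)³ + 1)] · 10·3/(4·9) → 5/6 as n → ∞.
Convergence for |t − 6| · 5/6 < 1, i.e. |t − 6| < 6/5. So R = 6/5.
At t = 36/5: the terms are on the order of 1/n³, so the series converges absolutely by comparison with the p-series (p = 3 > 1).
When t = 24/5, the terms are on the order of 1/n³, so the series converges absolutely by comparison with the p-series (p = 3 > 1).

[24/5, 36/5]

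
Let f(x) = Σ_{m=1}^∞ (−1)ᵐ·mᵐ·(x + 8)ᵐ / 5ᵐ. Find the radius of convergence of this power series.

R = 0

Root test: |a_m|^(1/m) = m/5 → ∞.
Since the m-th root of |a_m| is unbounded, the series converges only at x = -8; R = 0.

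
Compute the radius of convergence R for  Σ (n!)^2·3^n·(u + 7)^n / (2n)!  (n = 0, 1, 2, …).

Ratio test: |a_{n+1}/a_n| = (n+1)²/[(2n+1)·(2n+2)] · 3 → 3/4 as n → ∞.
Hence the series converges for |u + 7| < 1/(3/4) = 4/3, so the radius of convergence is 4/3.

R = 4/3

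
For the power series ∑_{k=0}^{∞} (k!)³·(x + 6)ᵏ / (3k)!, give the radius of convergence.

By the ratio test, |a_{k+1}/a_k| = (k+1)³/[(3k+1)·(3k+2)·(3k+3)] → 1/27.
Convergence for |x + 6| · 1/27 < 1, i.e. |x + 6| < 27. So R = 27.

R = 27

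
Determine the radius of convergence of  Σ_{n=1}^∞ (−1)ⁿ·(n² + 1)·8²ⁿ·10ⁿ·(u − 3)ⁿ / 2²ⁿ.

Apply the ratio test: |a_{n+1}| / |a_n| = [((n+1)² + 1)/(n² + 1)] · 64·10/4, which tends to 160 as n → ∞.
Convergence for |u − 3| · 160 < 1, i.e. |u − 3| < 1/160. So R = 1/160.

R = 1/160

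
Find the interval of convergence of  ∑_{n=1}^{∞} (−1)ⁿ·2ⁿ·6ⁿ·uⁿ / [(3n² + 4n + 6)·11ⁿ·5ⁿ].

[-55/12, 55/12]

The ratio of consecutive coefficients is [(3n² + 4n + 6)/(3(n+1)² + 4(n+1) + 6)] · 2·6/(11·5) → 12/55.
The series converges when 12/55 · |u| < 1, giving R = 55/12.
Endpoint u = 55/12: the series is dominated by a constant times Σ 1/n², which converges (p = 2 > 1).
Endpoint u = -55/12: absolute convergence follows by limit comparison with Σ 1/n².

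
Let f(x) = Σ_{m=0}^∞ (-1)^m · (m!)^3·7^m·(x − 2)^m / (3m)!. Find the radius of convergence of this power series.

R = 27/7

Ratio test: |a_{m+1}/a_m| = (m+1)³/[(3m+1)·(3m+2)·(3m+3)] · 7 → 7/27 as m → ∞.
Thus R = 1/(7/27) = 27/7.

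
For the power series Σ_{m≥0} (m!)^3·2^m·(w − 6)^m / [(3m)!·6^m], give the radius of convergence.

R = 81

By the ratio test, |a_{m+1}/a_m| = (m+1)³/[(3m+1)·(3m+2)·(3m+3)] · 2/6 → 1/81.
Convergence for |w − 6| · 1/81 < 1, i.e. |w − 6| < 81. So R = 81.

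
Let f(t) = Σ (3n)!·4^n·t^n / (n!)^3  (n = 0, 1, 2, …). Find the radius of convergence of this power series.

R = 1/108

Ratio test: |a_{n+1}/a_n| = (3n+1)·(3n+2)·(3n+3)/(n+1)³ · 4 → 108 as n → ∞.
Convergence for |t| · 108 < 1, i.e. |t| < 1/108. So R = 1/108.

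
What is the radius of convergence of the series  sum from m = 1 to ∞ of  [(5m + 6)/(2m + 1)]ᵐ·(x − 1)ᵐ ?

Root test: |a_m|^(1/m) = (5m + 6)/(2m + 1) → 5/2.
Hence the series converges for |x − 1| < 1/(5/2) = 2/5, so the radius of convergence is 2/5.

R = 2/5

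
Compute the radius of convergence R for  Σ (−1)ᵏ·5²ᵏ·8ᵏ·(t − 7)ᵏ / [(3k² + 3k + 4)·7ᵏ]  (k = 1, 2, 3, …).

Apply the ratio test: |a_{k+1}| / |a_k| = [(3k² + 3k + 4)/(3(k+1)² + 3(k+1) + 4)] · 25·8/7, which tends to 200/7 as k → ∞.
Convergence for |t − 7| · 200/7 < 1, i.e. |t − 7| < 7/200. So R = 7/200.

R = 7/200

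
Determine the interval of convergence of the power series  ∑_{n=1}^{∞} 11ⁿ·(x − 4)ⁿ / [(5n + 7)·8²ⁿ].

Apply the ratio test: |a_{n+1}| / |a_n| = [(5n + 7)/(5(n+1) + 7)] · 11/64, which tends to 11/64 as n → ∞.
The series converges when 11/64 · |x − 4| < 1, giving R = 64/11.
At x = 108/11: comparison with the harmonic series Σ 1/n shows the series diverges.
At x = -20/11: convergence follows from the alternating series test (terms decrease monotonically to 0).

[-20/11, 108/11)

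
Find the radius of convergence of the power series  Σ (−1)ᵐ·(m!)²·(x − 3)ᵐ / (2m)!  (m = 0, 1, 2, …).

Ratio test: |a_{m+1}/a_m| = (m+1)²/[(2m+1)·(2m+2)] → 1/4 as m → ∞.
Hence the series converges for |x − 3| < 1/(1/4) = 4, so the radius of convergence is 4.

R = 4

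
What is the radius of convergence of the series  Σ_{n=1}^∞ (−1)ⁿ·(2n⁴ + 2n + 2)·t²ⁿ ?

R = 1

Ratio test: |a_{n+1}/a_n| = (2(n+1)⁴ + 2(n+1) + 2)/(2n⁴ + 2n + 2) → 1 as n → ∞.
Since the exponent of t increases by 2 each term, convergence requires |t|² < 1, hence R = 1.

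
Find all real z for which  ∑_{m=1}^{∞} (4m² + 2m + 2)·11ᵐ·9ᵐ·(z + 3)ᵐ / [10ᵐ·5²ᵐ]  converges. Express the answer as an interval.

The ratio of consecutive coefficients is [(4(m+1)² + 2(m+1) + 2)/(4m² + 2m + 2)] · 11·9/(10·25) → 99/250.
The series converges when 99/250 · |z + 3| < 1, giving R = 250/99.
When z = -47/99, the terms do not tend to 0, so the series diverges.
When z = -547/99, the terms do not tend to 0, so the series diverges.

(-547/99, -47/99)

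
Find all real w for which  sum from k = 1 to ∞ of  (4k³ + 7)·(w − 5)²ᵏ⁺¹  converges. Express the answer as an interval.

By the ratio test, |a_{k+1}/a_k| = (4(k+1)³ + 7)/(4k³ + 7) → 1.
Writing y = (w − 5)², the series in y has radius 1, so |w − 5| < √(1) = 1 and R = 1.
When w = 6, the k-th term does not approach 0; divergence by the term test.
Check w = 4: the terms do not tend to 0, so the series diverges.

(4, 6)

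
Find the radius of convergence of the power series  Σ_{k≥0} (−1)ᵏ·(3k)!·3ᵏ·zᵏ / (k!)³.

By the ratio test, |a_{k+1}/a_k| = (3k+1)·(3k+2)·(3k+3)/(k+1)³ · 3 → 81.
Thus R = 1/(81) = 1/81.

R = 1/81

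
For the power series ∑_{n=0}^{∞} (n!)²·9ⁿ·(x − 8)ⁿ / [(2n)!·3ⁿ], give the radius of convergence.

R = 4/3

Ratio test: |a_{n+1}/a_n| = (n+1)²/[(2n+1)·(2n+2)] · 9/3 → 3/4 as n → ∞.
Thus R = 1/(3/4) = 4/3.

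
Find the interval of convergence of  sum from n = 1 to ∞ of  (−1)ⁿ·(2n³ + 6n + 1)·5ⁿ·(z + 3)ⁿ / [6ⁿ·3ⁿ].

(-33/5, 3/5)

By the ratio test, |a_{n+1}/a_n| = [(2(n+1)³ + 6(n+1) + 1)/(2n³ + 6n + 1)] · 5/(6·3) → 5/18.
The series converges when 5/18 · |z + 3| < 1, giving R = 18/5.
Check z = 3/5: the terms have absolute value of order n³, which does not tend to 0, so the series diverges by the divergence test.
At z = -33/5: the terms do not tend to 0, so the series diverges.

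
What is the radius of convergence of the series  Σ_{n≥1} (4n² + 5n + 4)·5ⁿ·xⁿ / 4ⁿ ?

R = 4/5

Apply the ratio test: |a_{n+1}| / |a_n| = [(4(n+1)² + 5(n+1) + 4)/(4n² + 5n + 4)] · 5/4, which tends to 5/4 as n → ∞.
Convergence for |x| · 5/4 < 1, i.e. |x| < 4/5. So R = 4/5.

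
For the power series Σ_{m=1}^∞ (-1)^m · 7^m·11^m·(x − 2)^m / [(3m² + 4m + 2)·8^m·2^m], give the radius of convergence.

R = 16/77

Ratio test: |a_{m+1}/a_m| = [(3m² + 4m + 2)/(3(m+1)² + 4(m+1) + 2)] · 7·11/(8·2) → 77/16 as m → ∞.
The series converges when 77/16 · |x − 2| < 1, giving R = 16/77.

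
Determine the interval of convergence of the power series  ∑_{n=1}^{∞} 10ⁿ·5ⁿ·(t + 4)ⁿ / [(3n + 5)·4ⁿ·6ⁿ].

[-112/25, -88/25)

By the ratio test, |a_{n+1}/a_n| = [(3n + 5)/(3(n+1) + 5)] · 10·5/(4·6) → 25/12.
Hence the series converges for |t + 4| < 1/(25/12) = 12/25, so the radius of convergence is 12/25.
Endpoint t = -88/25: the terms are asymptotic to a nonzero constant times 1/n, so the series diverges by limit comparison with Σ 1/n.
Endpoint t = -112/25: the terms alternate in sign and decrease monotonically to 0 in absolute value (size ~ c/n), so the alternating series test gives convergence.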